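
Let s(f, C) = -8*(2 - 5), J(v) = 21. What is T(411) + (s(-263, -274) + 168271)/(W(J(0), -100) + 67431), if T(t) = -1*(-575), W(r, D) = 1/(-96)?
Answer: 747669389/1294675 ≈ 577.50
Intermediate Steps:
W(r, D) = -1/96
s(f, C) = 24 (s(f, C) = -8*(-3) = 24)
T(t) = 575
T(411) + (s(-263, -274) + 168271)/(W(J(0), -100) + 67431) = 575 + (24 + 168271)/(-1/96 + 67431) = 575 + 168295/(6473375/96) = 575 + 168295*(96/6473375) = 575 + 3231264/1294675 = 747669389/1294675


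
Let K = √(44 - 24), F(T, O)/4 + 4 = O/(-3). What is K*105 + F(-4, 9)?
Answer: -28 + 210*√5 ≈ 441.57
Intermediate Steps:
F(T, O) = -16 - 4*O/3 (F(T, O) = -16 + 4*(O/(-3)) = -16 + 4*(O*(-⅓)) = -16 + 4*(-O/3) = -16 - 4*O/3)
K = 2*√5 (K = √20 = 2*√5 ≈ 4.4721)
K*105 + F(-4, 9) = (2*√5)*105 + (-16 - 4/3*9) = 210*√5 + (-16 - 12) = 210*√5 - 28 = -28 + 210*√5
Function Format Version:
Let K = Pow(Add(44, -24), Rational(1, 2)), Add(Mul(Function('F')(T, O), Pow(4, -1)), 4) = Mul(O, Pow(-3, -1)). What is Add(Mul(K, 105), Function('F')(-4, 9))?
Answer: Add(-28, Mul(210, Pow(5, Rational(1, 2)))) ≈ 441.57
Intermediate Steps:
Function('F')(T, O) = Add(-16, Mul(Rational(-4, 3), O)) (Function('F')(T, O) = Add(-16, Mul(4, Mul(O, Pow(-3, -1)))) = Add(-16, Mul(4, Mul(O, Rational(-1, 3)))) = Add(-16, Mul(4, Mul(Rational(-1, 3), O))) = Add(-16, Mul(Rational(-4, 3), O)))
K = Mul(2, Pow(5, Rational(1, 2))) (K = Pow(20, Rational(1, 2)) = Mul(2, Pow(5, Rational(1, 2))) ≈ 4.4721)
Add(Mul(K, 105), Function('F')(-4, 9)) = Add(Mul(Mul(2, Pow(5, Rational(1, 2))), 105), Add(-16, Mul(Rational(-4, 3), 9))) = Add(Mul(210, Pow(5, Rational(1, 2))), Add(-16, -12)) = Add(Mul(210, Pow(5, Rational(1, 2))), -28) = Add(-28, Mul(210, Pow(5, Rational(1, 2))))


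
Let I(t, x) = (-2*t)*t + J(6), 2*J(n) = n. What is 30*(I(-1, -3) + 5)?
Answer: 180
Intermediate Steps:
J(n) = n/2
I(t, x) = 3 - 2*t² (I(t, x) = (-2*t)*t + (½)*6 = -2*t² + 3 = 3 - 2*t²)
30*(I(-1, -3) + 5) = 30*((3 - 2*(-1)²) + 5) = 30*((3 - 2*1) + 5) = 30*((3 - 2) + 5) = 30*(1 + 5) = 30*6 = 180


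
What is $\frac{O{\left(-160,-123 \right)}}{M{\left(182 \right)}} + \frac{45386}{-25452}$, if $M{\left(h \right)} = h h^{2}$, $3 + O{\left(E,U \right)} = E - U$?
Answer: $- \frac{2442978619}{1369992078} \approx -1.7832$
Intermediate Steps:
$O{\left(E,U \right)} = -3 + E - U$ ($O{\left(E,U \right)} = -3 + \left(E - U\right) = -3 + E - U$)
$M{\left(h \right)} = h^{3}$
$\frac{O{\left(-160,-123 \right)}}{M{\left(182 \right)}} + \frac{45386}{-25452} = \frac{-3 - 160 - -123}{182^{3}} + \frac{45386}{-25452} = \frac{-3 - 160 + 123}{6028568} + 45386 \left(- \frac{1}{25452}\right) = \left(-40\right) \frac{1}{6028568} - \frac{22693}{12726} = - \frac{5}{753571} - \frac{22693}{12726} = - \frac{2442978619}{1369992078}$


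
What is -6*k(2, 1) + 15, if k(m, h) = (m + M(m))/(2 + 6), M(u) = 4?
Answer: 21/2 ≈ 10.500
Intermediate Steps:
k(m, h) = 1/2 + m/8 (k(m, h) = (m + 4)/(2 + 6) = (4 + m)/8 = (4 + m)*(1/8) = 1/2 + m/8)
-6*k(2, 1) + 15 = -6*(1/2 + (1/8)*2) + 15 = -6*(1/2 + 1/4) + 15 = -6*3/4 + 15 = -9/2 + 15 = 21/2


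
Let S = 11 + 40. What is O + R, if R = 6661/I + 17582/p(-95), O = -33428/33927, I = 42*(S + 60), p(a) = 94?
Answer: 464582967817/2477960226 ≈ 187.49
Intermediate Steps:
S = 51
I = 4662 (I = 42*(51 + 60) = 42*111 = 4662)
O = -33428/33927 (O = -33428*1/33927 = -33428/33927 ≈ -0.98529)
R = 41296709/219114 (R = 6661/4662 + 17582/94 = 6661*(1/4662) + 17582*(1/94) = 6661/4662 + 8791/47 = 41296709/219114 ≈ 188.47)
O + R = -33428/33927 + 41296709/219114 = 464582967817/2477960226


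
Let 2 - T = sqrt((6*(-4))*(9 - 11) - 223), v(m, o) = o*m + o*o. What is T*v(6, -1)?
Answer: -10 + 25*I*sqrt(7) ≈ -10.0 + 66.144*I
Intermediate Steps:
v(m, o) = o**2 + m*o (v(m, o) = m*o + o**2 = o**2 + m*o)
T = 2 - 5*I*sqrt(7) (T = 2 - sqrt((6*(-4))*(9 - 11) - 223) = 2 - sqrt(-24*(-2) - 223) = 2 - sqrt(48 - 223) = 2 - sqrt(-175) = 2 - 5*I*sqrt(7) ≈ 2.0 - 13.229*I)
T*v(6, -1) = (2 - 5*I*sqrt(7))*(-(6 - 1)) = (2 - 5*I*sqrt(7))*(-1*5) = (2 - 5*I*sqrt(7))*(-5) = -10 + 25*I*sqrt(7)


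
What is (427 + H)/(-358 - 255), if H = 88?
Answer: -515/613 ≈ -0.84013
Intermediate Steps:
(427 + H)/(-358 - 255) = (427 + 88)/(-358 - 255) = 515/(-613) = 515*(-1/613) = -515/613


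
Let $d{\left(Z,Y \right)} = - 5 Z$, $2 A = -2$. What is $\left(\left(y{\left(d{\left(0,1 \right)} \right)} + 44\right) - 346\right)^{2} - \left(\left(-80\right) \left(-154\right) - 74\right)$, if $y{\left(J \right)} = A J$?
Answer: $78958$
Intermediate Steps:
$A = -1$ ($A = \frac{1}{2} \left(-2\right) = -1$)
$y{\left(J \right)} = - J$
$\left(\left(y{\left(d{\left(0,1 \right)} \right)} + 44\right) - 346\right)^{2} - \left(\left(-80\right) \left(-154\right) - 74\right) = \left(\left(- \left(-5\right) 0 + 44\right) - 346\right)^{2} - \left(\left(-80\right) \left(-154\right) - 74\right) = \left(\left(\left(-1\right) 0 + 44\right) - 346\right)^{2} - \left(12320 - 74\right) = \left(\left(0 + 44\right) - 346\right)^{2} - 12246 = \left(44 - 346\right)^{2} - 12246 = \left(-302\right)^{2} - 12246 = 91204 - 12246 = 78958$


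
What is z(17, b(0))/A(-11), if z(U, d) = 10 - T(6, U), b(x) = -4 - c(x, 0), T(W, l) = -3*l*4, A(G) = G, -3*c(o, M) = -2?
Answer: -214/11 ≈ -19.455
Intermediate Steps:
c(o, M) = ⅔ (c(o, M) = -⅓*(-2) = ⅔)
T(W, l) = -12*l
b(x) = -14/3 (b(x) = -4 - 1*⅔ = -4 - ⅔ = -14/3)
z(U, d) = 10 + 12*U (z(U, d) = 10 - (-12)*U = 10 + 12*U)
z(17, b(0))/A(-11) = (10 + 12*17)/(-11) = (10 + 204)*(-1/11) = 214*(-1/11) = -214/11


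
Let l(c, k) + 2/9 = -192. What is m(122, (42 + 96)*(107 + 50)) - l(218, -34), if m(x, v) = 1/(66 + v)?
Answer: 12532123/65196 ≈ 192.22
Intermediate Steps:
l(c, k) = -1730/9 (l(c, k) = -2/9 - 192 = -1730/9)
m(122, (42 + 96)*(107 + 50)) - l(218, -34) = 1/(66 + (42 + 96)*(107 + 50)) - 1*(-1730/9) = 1/(66 + 138*157) + 1730/9 = 1/(66 + 21666) + 1730/9 = 1/21732 + 1730/9 = 12532123/65196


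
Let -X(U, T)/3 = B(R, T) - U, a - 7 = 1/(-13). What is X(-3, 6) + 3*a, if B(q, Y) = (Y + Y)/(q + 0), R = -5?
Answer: 1233/65 ≈ 18.969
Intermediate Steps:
B(q, Y) = 2*Y/q (B(q, Y) = (2*Y)/q = 2*Y/q)
a = 90/13 (a = 7 + 1/(-13) = 7 - 1/13 = 90/13 ≈ 6.9231)
X(U, T) = 3*U + 6*T/5 (X(U, T) = -3*(2*T/(-5) - U) = -3*(2*T*(-⅕) - U) = -3*(-2*T/5 - U) = -3*(-U - 2*T/5) = 3*U + 6*T/5)
X(-3, 6) + 3*a = (3*(-3) + (6/5)*6) + 3*(90/13) = (-9 + 36/5) + 270/13 = -9/5 + 270/13 = 1233/65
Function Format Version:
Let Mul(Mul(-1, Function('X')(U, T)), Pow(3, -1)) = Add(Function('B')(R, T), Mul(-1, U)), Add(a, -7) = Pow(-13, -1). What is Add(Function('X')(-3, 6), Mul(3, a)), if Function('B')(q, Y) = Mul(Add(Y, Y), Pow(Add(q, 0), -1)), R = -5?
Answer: Rational(1233, 65) ≈ 18.969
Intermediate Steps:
Function('B')(q, Y) = Mul(2, Y, Pow(q, -1)) (Function('B')(q, Y) = Mul(Mul(2, Y), Pow(q, -1)) = Mul(2, Y, Pow(q, -1)))
a = Rational(90, 13) (a = Add(7, Pow(-13, -1)) = Add(7, Rational(-1, 13)) = Rational(90, 13) ≈ 6.9231)
Function('X')(U, T) = Add(Mul(3, U), Mul(Rational(6, 5), T)) (Function('X')(U, T) = Mul(-3, Add(Mul(2, T, Pow(-5, -1)), Mul(-1, U))) = Mul(-3, Add(Mul(2, T, Rational(-1, 5)), Mul(-1, U))) = Mul(-3, Add(Mul(Rational(-2, 5), T), Mul(-1, U))) = Mul(-3, Add(Mul(-1, U), Mul(Rational(-2, 5), T))) = Add(Mul(3, U), Mul(Rational(6, 5), T)))
Add(Function('X')(-3, 6), Mul(3, a)) = Add(Add(Mul(3, -3), Mul(Rational(6, 5), 6)), Mul(3, Rational(90, 13))) = Add(Add(-9, Rational(36, 5)), Rational(270, 13)) = Add(Rational(-9, 5), Rational(270, 13)) = Rational(1233, 65)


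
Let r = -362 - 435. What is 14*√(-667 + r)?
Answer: 28*I*√366 ≈ 535.67*I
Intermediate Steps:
r = -797
14*√(-667 + r) = 14*√(-667 - 797) = 14*√(-1464) = 14*(2*I*√366) = 28*I*√366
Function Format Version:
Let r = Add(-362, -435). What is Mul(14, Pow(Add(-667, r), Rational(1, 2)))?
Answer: Mul(28, I, Pow(366, Rational(1, 2))) ≈ Mul(535.67, I)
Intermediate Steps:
r = -797
Mul(14, Pow(Add(-667, r), Rational(1, 2))) = Mul(14, Pow(Add(-667, -797), Rational(1, 2))) = Mul(14, Pow(-1464, Rational(1, 2))) = Mul(14, Mul(2, I, Pow(366, Rational(1, 2)))) = Mul(28, I, Pow(366, Rational(1, 2)))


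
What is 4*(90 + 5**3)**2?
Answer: 184900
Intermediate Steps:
4*(90 + 5**3)**2 = 4*(90 + 125)**2 = 4*215**2 = 4*46225 = 184900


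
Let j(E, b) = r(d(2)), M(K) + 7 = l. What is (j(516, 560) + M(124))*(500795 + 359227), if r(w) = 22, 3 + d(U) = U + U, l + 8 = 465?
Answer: 405930384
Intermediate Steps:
l = 457 (l = -8 + 465 = 457)
d(U) = -3 + 2*U (d(U) = -3 + (U + U) = -3 + 2*U)
M(K) = 450 (M(K) = -7 + 457 = 450)
j(E, b) = 22
(j(516, 560) + M(124))*(500795 + 359227) = (22 + 450)*(500795 + 359227) = 472*860022 = 405930384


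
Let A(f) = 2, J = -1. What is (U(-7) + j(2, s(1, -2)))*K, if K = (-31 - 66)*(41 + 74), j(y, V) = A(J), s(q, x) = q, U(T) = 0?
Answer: -22310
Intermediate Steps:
j(y, V) = 2
K = -11155 (K = -97*115 = -11155)
(U(-7) + j(2, s(1, -2)))*K = (0 + 2)*(-11155) = 2*(-11155) = -22310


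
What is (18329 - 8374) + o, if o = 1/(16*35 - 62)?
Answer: 4957591/498 ≈ 9955.0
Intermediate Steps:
o = 1/498 (o = 1/(560 - 62) = 1/498 ≈ 0.0020080)
(18329 - 8374) + o = (18329 - 8374) + 1/498 = 9955 + 1/498 = 4957591/498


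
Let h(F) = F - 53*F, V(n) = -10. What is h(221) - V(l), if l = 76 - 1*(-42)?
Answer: -11482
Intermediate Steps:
l = 118 (l = 76 + 42 = 118)
h(F) = -52*F (h(F) = F - 53*F = -52*F)
h(221) - V(l) = -52*221 - 1*(-10) = -11492 + 10 = -11482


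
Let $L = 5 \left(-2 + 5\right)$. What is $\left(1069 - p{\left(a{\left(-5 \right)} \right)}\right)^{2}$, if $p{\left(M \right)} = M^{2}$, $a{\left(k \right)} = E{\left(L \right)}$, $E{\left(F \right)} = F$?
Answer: $712336$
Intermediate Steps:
$L = 15$ ($L = 5 \cdot 3 = 15$)
$a{\left(k \right)} = 15$
$\left(1069 - p{\left(a{\left(-5 \right)} \right)}\right)^{2} = \left(1069 - 15^{2}\right)^{2} = \left(1069 - 225\right)^{2} = 844^{2} = 712336$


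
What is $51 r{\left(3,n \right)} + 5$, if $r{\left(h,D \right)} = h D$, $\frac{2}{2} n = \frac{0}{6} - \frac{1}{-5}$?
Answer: $\frac{178}{5} \approx 35.6$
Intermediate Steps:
$n = \frac{1}{5}$ ($n = \frac{0}{6} - \frac{1}{-5} = 0 \cdot \frac{1}{6} - - \frac{1}{5} = 0 + \frac{1}{5} = \frac{1}{5} \approx 0.2$)
$r{\left(h,D \right)} = D h$
$51 r{\left(3,n \right)} + 5 = 51 \cdot \frac{1}{5} \cdot 3 + 5 = 51 \cdot \frac{3}{5} + 5 = \frac{153}{5} + 5 = \frac{178}{5}$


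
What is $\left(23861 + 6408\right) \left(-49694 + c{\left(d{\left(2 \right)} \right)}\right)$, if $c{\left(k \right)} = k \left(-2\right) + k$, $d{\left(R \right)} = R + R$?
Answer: $-1504308762$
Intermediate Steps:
$d{\left(R \right)} = 2 R$
$c{\left(k \right)} = - k$ ($c{\left(k \right)} = - 2 k + k = - k$)
$\left(23861 + 6408\right) \left(-49694 + c{\left(d{\left(2 \right)} \right)}\right) = \left(23861 + 6408\right) \left(-49694 - 2 \cdot 2\right) = 30269 \left(-49694 - 4\right) = 30269 \left(-49698\right) = -1504308762$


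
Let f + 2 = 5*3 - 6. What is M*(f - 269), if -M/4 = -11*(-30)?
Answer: 345840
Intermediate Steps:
M = -1320 (M = -(-44)*(-30) = -4*330 = -1320)
f = 7 (f = -2 + (5*3 - 6) = -2 + (15 - 6) = -2 + 9 = 7)
M*(f - 269) = -1320*(7 - 269) = -1320*(-262) = 345840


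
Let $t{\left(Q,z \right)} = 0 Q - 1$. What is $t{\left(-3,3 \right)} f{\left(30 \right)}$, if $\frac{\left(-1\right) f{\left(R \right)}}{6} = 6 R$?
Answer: $1080$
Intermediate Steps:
$t{\left(Q,z \right)} = -1$ ($t{\left(Q,z \right)} = 0 - 1 = -1$)
$f{\left(R \right)} = - 36 R$ ($f{\left(R \right)} = - 6 \cdot 6 R = - 36 R$)
$t{\left(-3,3 \right)} f{\left(30 \right)} = - \left(-36\right) 30 = \left(-1\right) \left(-1080\right) = 1080$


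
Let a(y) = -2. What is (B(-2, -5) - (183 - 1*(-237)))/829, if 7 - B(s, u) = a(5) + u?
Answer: -406/829 ≈ -0.48975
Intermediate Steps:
B(s, u) = 9 - u (B(s, u) = 7 - (-2 + u) = 7 + (2 - u) = 9 - u)
(B(-2, -5) - (183 - 1*(-237)))/829 = ((9 - 1*(-5)) - (183 - 1*(-237)))/829 = ((9 + 5) - (183 + 237))*(1/829) = (14 - 1*420)*(1/829) = (14 - 420)*(1/829) = -406*1/829 = -406/829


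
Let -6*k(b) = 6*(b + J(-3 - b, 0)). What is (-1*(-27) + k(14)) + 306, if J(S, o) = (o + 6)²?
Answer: 283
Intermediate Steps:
J(S, o) = (6 + o)²
k(b) = -36 - b (k(b) = -(b + (6 + 0)²) = -(b + 6²) = -(b + 36) = -(36 + b) = -(216 + 6*b)/6 = -36 - b)
(-1*(-27) + k(14)) + 306 = (-1*(-27) + (-36 - 1*14)) + 306 = (27 + (-36 - 14)) + 306 = (27 - 50) + 306 = -23 + 306 = 283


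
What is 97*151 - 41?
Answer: 14606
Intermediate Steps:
97*151 - 41 = 14647 - 41 = 14606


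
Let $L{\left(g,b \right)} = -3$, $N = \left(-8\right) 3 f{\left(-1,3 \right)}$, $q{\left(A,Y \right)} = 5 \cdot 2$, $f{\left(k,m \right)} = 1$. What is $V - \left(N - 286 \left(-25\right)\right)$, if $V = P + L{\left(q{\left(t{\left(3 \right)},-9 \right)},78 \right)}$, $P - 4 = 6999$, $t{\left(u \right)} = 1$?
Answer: $-126$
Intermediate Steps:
$q{\left(A,Y \right)} = 10$
$N = -24$ ($N = \left(-8\right) 3 \cdot 1 = \left(-24\right) 1 = -24$)
$P = 7003$ ($P = 4 + 6999 = 7003$)
$V = 7000$ ($V = 7003 - 3 = 7000$)
$V - \left(N - 286 \left(-25\right)\right) = 7000 - \left(-24 - 286 \left(-25\right)\right) = 7000 - \left(-24 - -7150\right) = 7000 - \left(-24 + 7150\right) = 7000 - 7126 = -126$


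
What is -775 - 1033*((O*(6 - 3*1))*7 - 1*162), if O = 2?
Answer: 123185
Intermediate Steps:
-775 - 1033*((O*(6 - 3*1))*7 - 1*162) = -775 - 1033*((2*(6 - 3*1))*7 - 1*162) = -775 - 1033*((2*(6 - 3))*7 - 162) = -775 - 1033*((2*3)*7 - 162) = -775 - 1033*(6*7 - 162) = -775 - 1033*(42 - 162) = -775 - 1033*(-120) = -775 + 123960 = 123185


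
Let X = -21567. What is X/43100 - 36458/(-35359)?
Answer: 808752247/1523972900 ≈ 0.53069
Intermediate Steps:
X/43100 - 36458/(-35359) = -21567/43100 - 36458/(-35359) = -21567*1/43100 - 36458*(-1/35359) = -21567/43100 + 36458/35359 = 808752247/1523972900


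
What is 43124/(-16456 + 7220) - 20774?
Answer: -47977947/2309 ≈ -20779.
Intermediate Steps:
43124/(-16456 + 7220) - 20774 = 43124/(-9236) - 20774 = 43124*(-1/9236) - 20774 = -10781/2309 - 20774 = -47977947/2309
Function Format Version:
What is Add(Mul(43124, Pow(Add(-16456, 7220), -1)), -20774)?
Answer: Rational(-47977947, 2309) ≈ -20779.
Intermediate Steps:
Add(Mul(43124, Pow(Add(-16456, 7220), -1)), -20774) = Add(Mul(43124, Pow(-9236, -1)), -20774) = Add(Mul(43124, Rational(-1, 9236)), -20774) = Add(Rational(-10781, 2309), -20774) = Rational(-47977947, 2309)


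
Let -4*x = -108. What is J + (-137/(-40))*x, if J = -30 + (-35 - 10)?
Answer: 699/40 ≈ 17.475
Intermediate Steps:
x = 27 (x = -¼*(-108) = 27)
J = -75 (J = -30 - 45 = -75)
J + (-137/(-40))*x = -75 - 137/(-40)*27 = -75 - 137*(-1/40)*27 = -75 + (137/40)*27 = -75 + 3699/40 = 699/40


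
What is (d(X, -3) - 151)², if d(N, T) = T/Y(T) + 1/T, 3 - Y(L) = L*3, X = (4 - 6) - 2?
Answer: 3308761/144 ≈ 22978.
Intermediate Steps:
X = -4 (X = -2 - 2 = -4)
Y(L) = 3 - 3*L (Y(L) = 3 - L*3 = 3 - 3*L)
d(N, T) = 1/T + T/(3 - 3*T) (d(N, T) = T/(3 - 3*T) + 1/T = 1/T + T/(3 - 3*T))
(d(X, -3) - 151)² = ((-1 - 3 - ⅓*(-3)²)/((-3)*(-1 - 3)) - 151)² = (-⅓*(-1 - 3 - ⅓*9)/(-4) - 151)² = (-⅓*(-¼)*(-1 - 3 - 3) - 151)² = (-⅓*(-¼)*(-7) - 151)² = (-7/12 - 151)² = (-1819/12)² = 3308761/144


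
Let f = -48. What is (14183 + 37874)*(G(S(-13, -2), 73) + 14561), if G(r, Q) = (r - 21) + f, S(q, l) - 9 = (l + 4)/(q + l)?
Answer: 11323074241/15 ≈ 7.5487e+8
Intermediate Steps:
S(q, l) = 9 + (4 + l)/(l + q) (S(q, l) = 9 + (l + 4)/(q + l) = 9 + (4 + l)/(l + q))
G(r, Q) = -69 + r (G(r, Q) = (r - 21) - 48 = (-21 + r) - 48 = -69 + r)
(14183 + 37874)*(G(S(-13, -2), 73) + 14561) = (14183 + 37874)*((-69 + (4 + 9*(-13) + 10*(-2))/(-2 - 13)) + 14561) = 52057*((-69 + (4 - 117 - 20)/(-15)) + 14561) = 52057*((-69 - 1/15*(-133)) + 14561) = 52057*((-69 + 133/15) + 14561) = 52057*(-902/15 + 14561) = 52057*(217513/15) = 11323074241/15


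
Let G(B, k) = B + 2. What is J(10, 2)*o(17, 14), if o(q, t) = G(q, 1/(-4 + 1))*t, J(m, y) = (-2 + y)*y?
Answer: 0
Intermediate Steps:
G(B, k) = 2 + B
J(m, y) = y*(-2 + y)
o(q, t) = t*(2 + q) (o(q, t) = (2 + q)*t = t*(2 + q))
J(10, 2)*o(17, 14) = (2*(-2 + 2))*(14*(2 + 17)) = (2*0)*(14*19) = 0*266 = 0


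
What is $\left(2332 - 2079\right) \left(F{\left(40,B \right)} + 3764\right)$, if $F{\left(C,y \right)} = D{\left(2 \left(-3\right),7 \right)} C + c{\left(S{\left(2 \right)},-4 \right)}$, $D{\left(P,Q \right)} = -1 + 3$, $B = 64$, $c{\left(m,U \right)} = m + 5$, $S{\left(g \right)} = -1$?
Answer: $973544$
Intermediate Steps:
$c{\left(m,U \right)} = 5 + m$
$D{\left(P,Q \right)} = 2$
$F{\left(C,y \right)} = 4 + 2 C$ ($F{\left(C,y \right)} = 2 C + \left(5 - 1\right) = 2 C + 4 = 4 + 2 C$)
$\left(2332 - 2079\right) \left(F{\left(40,B \right)} + 3764\right) = \left(2332 - 2079\right) \left(\left(4 + 2 \cdot 40\right) + 3764\right) = 253 \left(\left(4 + 80\right) + 3764\right) = 253 \left(84 + 3764\right) = 253 \cdot 3848 = 973544$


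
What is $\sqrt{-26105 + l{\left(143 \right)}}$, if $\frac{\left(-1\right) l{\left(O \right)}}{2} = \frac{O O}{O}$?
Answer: $i \sqrt{26391} \approx 162.45 i$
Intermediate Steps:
$l{\left(O \right)} = - 2 O$ ($l{\left(O \right)} = - 2 \frac{O O}{O} = - 2 \frac{O^{2}}{O} = - 2 O$)
$\sqrt{-26105 + l{\left(143 \right)}} = \sqrt{-26105 - 286} = \sqrt{-26391} = i \sqrt{26391}$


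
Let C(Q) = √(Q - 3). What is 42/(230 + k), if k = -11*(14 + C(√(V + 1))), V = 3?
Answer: 3192/5897 + 462*I/5897 ≈ 0.54129 + 0.078345*I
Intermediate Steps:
C(Q) = √(-3 + Q)
k = -154 - 11*I (k = -11*(14 + √(-3 + √(3 + 1))) = -11*(14 + √(-3 + √4)) = -11*(14 + √(-3 + 2)) = -11*(14 + √(-1)) = -11*(14 + I) = -154 - 11*I ≈ -154.0 - 11.0*I)
42/(230 + k) = 42/(230 + (-154 - 11*I)) = 42/(76 - 11*I) = 42*((76 + 11*I)/5897) = 42*(76 + 11*I)/5897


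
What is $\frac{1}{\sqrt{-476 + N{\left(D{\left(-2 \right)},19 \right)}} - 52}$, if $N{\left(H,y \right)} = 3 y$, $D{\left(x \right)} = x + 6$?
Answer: $- \frac{52}{3123} - \frac{i \sqrt{419}}{3123} \approx -0.016651 - 0.0065544 i$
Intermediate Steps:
$D{\left(x \right)} = 6 + x$
$\frac{1}{\sqrt{-476 + N{\left(D{\left(-2 \right)},19 \right)}} - 52} = \frac{1}{\sqrt{-476 + 3 \cdot 19} - 52} = \frac{1}{\sqrt{-476 + 57} - 52} = \frac{1}{\sqrt{-419} - 52} = \frac{1}{i \sqrt{419} - 52} = \frac{1}{-52 + i \sqrt{419}}$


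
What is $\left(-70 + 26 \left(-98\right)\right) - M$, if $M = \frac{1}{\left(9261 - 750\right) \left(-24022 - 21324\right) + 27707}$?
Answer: $- \frac{1010317875181}{385912099} \approx -2618.0$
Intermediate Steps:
$M = - \frac{1}{385912099}$ ($M = \frac{1}{8511 \left(-45346\right) + 27707} = \frac{1}{-385939806 + 27707} = \frac{1}{-385912099} = - \frac{1}{385912099} \approx -2.5913 \cdot 10^{-9}$)
$\left(-70 + 26 \left(-98\right)\right) - M = \left(-70 + 26 \left(-98\right)\right) - - \frac{1}{385912099} = \left(-70 - 2548\right) + \frac{1}{385912099} = -2618 + \frac{1}{385912099} = - \frac{1010317875181}{385912099}$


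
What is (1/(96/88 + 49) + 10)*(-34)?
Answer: -187714/551 ≈ -340.68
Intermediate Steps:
(1/(96/88 + 49) + 10)*(-34) = (1/(96*(1/88) + 49) + 10)*(-34) = (1/(12/11 + 49) + 10)*(-34) = (1/(551/11) + 10)*(-34) = (11/551 + 10)*(-34) = (5521/551)*(-34) = -187714/551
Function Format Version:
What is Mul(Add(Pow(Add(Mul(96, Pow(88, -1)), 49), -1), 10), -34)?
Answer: Rational(-187714, 551) ≈ -340.68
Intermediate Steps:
Mul(Add(Pow(Add(Mul(96, Pow(88, -1)), 49), -1), 10), -34) = Mul(Add(Pow(Add(Mul(96, Rational(1, 88)), 49), -1), 10), -34) = Mul(Add(Pow(Add(Rational(12, 11), 49), -1), 10), -34) = Mul(Add(Pow(Rational(551, 11), -1), 10), -34) = Mul(Add(Rational(11, 551), 10), -34) = Mul(Rational(5521, 551), -34) = Rational(-187714, 551)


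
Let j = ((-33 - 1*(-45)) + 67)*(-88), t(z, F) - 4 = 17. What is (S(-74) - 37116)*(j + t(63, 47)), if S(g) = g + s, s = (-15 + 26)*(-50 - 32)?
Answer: 264015652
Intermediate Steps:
s = -902 (s = 11*(-82) = -902)
t(z, F) = 21 (t(z, F) = 4 + 17 = 21)
S(g) = -902 + g (S(g) = g - 902 = -902 + g)
j = -6952 (j = ((-33 + 45) + 67)*(-88) = (12 + 67)*(-88) = 79*(-88) = -6952)
(S(-74) - 37116)*(j + t(63, 47)) = ((-902 - 74) - 37116)*(-6952 + 21) = (-976 - 37116)*(-6931) = -38092*(-6931) = 264015652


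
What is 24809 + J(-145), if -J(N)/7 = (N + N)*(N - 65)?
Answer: -401491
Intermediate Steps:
J(N) = -14*N*(-65 + N) (J(N) = -7*(N + N)*(N - 65) = -7*2*N*(-65 + N) = -14*N*(-65 + N))
24809 + J(-145) = 24809 + 14*(-145)*(65 - 1*(-145)) = 24809 + 14*(-145)*(65 + 145) = 24809 + 14*(-145)*210 = 24809 - 426300 = -401491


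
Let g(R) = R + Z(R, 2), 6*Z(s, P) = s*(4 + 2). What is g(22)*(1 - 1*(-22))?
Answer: 1012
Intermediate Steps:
Z(s, P) = s (Z(s, P) = (s*(4 + 2))/6 = (s*6)/6 = (6*s)/6 = s)
g(R) = 2*R (g(R) = R + R = 2*R)
g(22)*(1 - 1*(-22)) = (2*22)*(1 - 1*(-22)) = 44*(1 + 22) = 44*23 = 1012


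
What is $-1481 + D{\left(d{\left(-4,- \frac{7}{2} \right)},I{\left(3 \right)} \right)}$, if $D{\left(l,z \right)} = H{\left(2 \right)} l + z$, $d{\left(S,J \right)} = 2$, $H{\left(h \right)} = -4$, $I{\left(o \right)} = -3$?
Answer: $-1492$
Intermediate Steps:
$D{\left(l,z \right)} = z - 4 l$ ($D{\left(l,z \right)} = - 4 l + z = z - 4 l$)
$-1481 + D{\left(d{\left(-4,- \frac{7}{2} \right)},I{\left(3 \right)} \right)} = -1481 - 11 = -1492$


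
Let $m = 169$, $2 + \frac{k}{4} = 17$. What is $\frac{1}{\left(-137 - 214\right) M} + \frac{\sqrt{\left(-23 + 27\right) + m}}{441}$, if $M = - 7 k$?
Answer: $\frac{1}{147420} + \frac{\sqrt{173}}{441} \approx 0.029832$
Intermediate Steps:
$k = 60$ ($k = -8 + 4 \cdot 17 = -8 + 68 = 60$)
$M = -420$ ($M = \left(-7\right) 60 = -420$)
$\frac{1}{\left(-137 - 214\right) M} + \frac{\sqrt{\left(-23 + 27\right) + m}}{441} = \frac{1}{\left(-137 - 214\right) \left(-420\right)} + \frac{\sqrt{\left(-23 + 27\right) + 169}}{441} = \frac{1}{-351} \left(- \frac{1}{420}\right) + \sqrt{4 + 169} \cdot \frac{1}{441} = \left(- \frac{1}{351}\right) \left(- \frac{1}{420}\right) + \sqrt{173} \cdot \frac{1}{441} = \frac{1}{147420} + \frac{\sqrt{173}}{441}$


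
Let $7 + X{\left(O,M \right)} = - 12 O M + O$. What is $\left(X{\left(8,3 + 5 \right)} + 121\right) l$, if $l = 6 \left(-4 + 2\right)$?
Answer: $7752$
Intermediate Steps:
$X{\left(O,M \right)} = -7 + O - 12 M O$ ($X{\left(O,M \right)} = -7 + \left(- 12 O M + O\right) = -7 - \left(- O + 12 M O\right) = -7 + O - 12 M O$)
$l = -12$ ($l = 6 \left(-2\right) = -12$)
$\left(X{\left(8,3 + 5 \right)} + 121\right) l = \left(\left(-7 + 8 - 12 \left(3 + 5\right) 8\right) + 121\right) \left(-12\right) = \left(\left(-7 + 8 - 96 \cdot 8\right) + 121\right) \left(-12\right) = \left(\left(-7 + 8 - 768\right) + 121\right) \left(-12\right) = \left(-767 + 121\right) \left(-12\right) = \left(-646\right) \left(-12\right) = 7752$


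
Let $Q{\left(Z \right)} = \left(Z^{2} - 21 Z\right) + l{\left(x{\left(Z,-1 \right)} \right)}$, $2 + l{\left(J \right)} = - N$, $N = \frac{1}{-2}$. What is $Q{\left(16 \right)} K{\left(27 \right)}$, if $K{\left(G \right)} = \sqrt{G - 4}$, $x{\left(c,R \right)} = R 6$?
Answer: $- \frac{163 \sqrt{23}}{2} \approx -390.86$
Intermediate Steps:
$x{\left(c,R \right)} = 6 R$
$K{\left(G \right)} = \sqrt{-4 + G}$
$N = - \frac{1}{2} \approx -0.5$
$l{\left(J \right)} = - \frac{3}{2}$ ($l{\left(J \right)} = -2 - - \frac{1}{2} = -2 + \frac{1}{2} = - \frac{3}{2}$)
$Q{\left(Z \right)} = - \frac{3}{2} + Z^{2} - 21 Z$ ($Q{\left(Z \right)} = \left(Z^{2} - 21 Z\right) - \frac{3}{2} = - \frac{3}{2} + Z^{2} - 21 Z$)
$Q{\left(16 \right)} K{\left(27 \right)} = \left(- \frac{3}{2} + 16^{2} - 336\right) \sqrt{-4 + 27} = \left(- \frac{3}{2} + 256 - 336\right) \sqrt{23} = - \frac{163 \sqrt{23}}{2}$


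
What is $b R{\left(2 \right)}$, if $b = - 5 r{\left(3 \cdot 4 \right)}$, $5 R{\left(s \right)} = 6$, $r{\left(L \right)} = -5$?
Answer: $30$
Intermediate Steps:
$R{\left(s \right)} = \frac{6}{5}$ ($R{\left(s \right)} = \frac{1}{5} \cdot 6 = \frac{6}{5}$)
$b = 25$ ($b = \left(-5\right) \left(-5\right) = 25$)
$b R{\left(2 \right)} = 25 \cdot \frac{6}{5} = 30$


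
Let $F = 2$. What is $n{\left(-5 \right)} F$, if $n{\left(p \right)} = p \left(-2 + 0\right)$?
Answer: $20$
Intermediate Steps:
$n{\left(p \right)} = - 2 p$ ($n{\left(p \right)} = p \left(-2\right) = - 2 p$)
$n{\left(-5 \right)} F = \left(-2\right) \left(-5\right) 2 = 10 \cdot 2 = 20$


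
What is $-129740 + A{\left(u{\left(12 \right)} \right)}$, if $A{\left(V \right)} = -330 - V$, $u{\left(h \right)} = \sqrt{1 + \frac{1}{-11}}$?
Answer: $-130070 - \frac{\sqrt{110}}{11} \approx -1.3007 \cdot 10^{5}$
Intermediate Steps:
$u{\left(h \right)} = \frac{\sqrt{110}}{11}$ ($u{\left(h \right)} = \sqrt{1 - \frac{1}{11}} = \sqrt{\frac{10}{11}} = \frac{\sqrt{110}}{11}$)
$-129740 + A{\left(u{\left(12 \right)} \right)} = -129740 - \left(330 + \frac{\sqrt{110}}{11}\right) = -130070 - \frac{\sqrt{110}}{11}$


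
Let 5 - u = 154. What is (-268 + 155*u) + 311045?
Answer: 287682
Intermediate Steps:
u = -149 (u = 5 - 1*154 = 5 - 154 = -149)
(-268 + 155*u) + 311045 = (-268 + 155*(-149)) + 311045 = (-268 - 23095) + 311045 = -23363 + 311045 = 287682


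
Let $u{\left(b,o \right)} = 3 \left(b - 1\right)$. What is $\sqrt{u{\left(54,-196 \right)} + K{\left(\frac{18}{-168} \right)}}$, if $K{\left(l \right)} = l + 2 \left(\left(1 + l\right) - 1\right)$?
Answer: $\frac{\sqrt{31101}}{14} \approx 12.597$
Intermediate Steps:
$u{\left(b,o \right)} = -3 + 3 b$ ($u{\left(b,o \right)} = 3 \left(-1 + b\right) = -3 + 3 b$)
$K{\left(l \right)} = 3 l$ ($K{\left(l \right)} = l + 2 l = 3 l$)
$\sqrt{u{\left(54,-196 \right)} + K{\left(\frac{18}{-168} \right)}} = \sqrt{\left(-3 + 3 \cdot 54\right) + 3 \frac{18}{-168}} = \sqrt{\left(-3 + 162\right) + 3 \cdot 18 \left(- \frac{1}{168}\right)} = \sqrt{159 + 3 \left(- \frac{3}{28}\right)} = \sqrt{159 - \frac{9}{28}} = \sqrt{\frac{4443}{28}} = \frac{\sqrt{31101}}{14}$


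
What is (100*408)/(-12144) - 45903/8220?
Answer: -6200153/693220 ≈ -8.9440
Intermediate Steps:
(100*408)/(-12144) - 45903/8220 = 40800*(-1/12144) - 45903*1/8220 = -850/253 - 15301/2740 = -6200153/693220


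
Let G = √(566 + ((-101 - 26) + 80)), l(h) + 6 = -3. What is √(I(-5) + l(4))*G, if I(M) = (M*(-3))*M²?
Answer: 3*√21106 ≈ 435.84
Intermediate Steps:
l(h) = -9 (l(h) = -6 - 3 = -9)
I(M) = -3*M³ (I(M) = (-3*M)*M² = -3*M³)
G = √519 (G = √(566 + (-127 + 80)) = √(566 - 47) = √519 ≈ 22.782)
√(I(-5) + l(4))*G = √(-3*(-5)³ - 9)*√519 = √(-3*(-125) - 9)*√519 = √(375 - 9)*√519 = √366*√519 = 3*√21106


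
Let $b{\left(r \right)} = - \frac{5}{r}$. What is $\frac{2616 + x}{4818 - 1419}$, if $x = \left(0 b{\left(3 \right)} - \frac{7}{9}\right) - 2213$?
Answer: $\frac{3620}{30591} \approx 0.11834$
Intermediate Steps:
$x = - \frac{19924}{9}$ ($x = \left(0 \left(- \frac{5}{3}\right) - \frac{7}{9}\right) - 2213 = \left(0 - \frac{7}{9}\right) - 2213 = - \frac{7}{9} - 2213 = - \frac{19924}{9} \approx -2213.8$)
$\frac{2616 + x}{4818 - 1419} = \frac{2616 - \frac{19924}{9}}{4818 - 1419} = \frac{3620}{9 \cdot 3399} = \frac{3620}{9} \cdot \frac{1}{3399} = \frac{3620}{30591}$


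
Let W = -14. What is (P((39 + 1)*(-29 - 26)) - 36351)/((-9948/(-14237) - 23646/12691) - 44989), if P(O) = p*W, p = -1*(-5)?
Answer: 940087233701/1161271773371 ≈ 0.80953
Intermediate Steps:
p = 5
P(O) = -70 (P(O) = 5*(-14) = -70)
(P((39 + 1)*(-29 - 26)) - 36351)/((-9948/(-14237) - 23646/12691) - 44989) = (-70 - 36351)/((-9948/(-14237) - 23646/12691) - 44989) = -36421/((-9948*(-1/14237) - 23646*1/12691) - 44989) = -36421/((9948/14237 - 3378/1813) - 44989) = -36421/(-30056862/25811681 - 44989) = -36421/(-1161271773371/25811681) = -36421*(-25811681/1161271773371) = 940087233701/1161271773371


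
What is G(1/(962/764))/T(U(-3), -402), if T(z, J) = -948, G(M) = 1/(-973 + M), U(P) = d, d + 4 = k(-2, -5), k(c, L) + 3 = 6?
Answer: 481/443314188 ≈ 1.0850e-6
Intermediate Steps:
k(c, L) = 3 (k(c, L) = -3 + 6 = 3)
d = -1 (d = -4 + 3 = -1)
U(P) = -1
G(1/(962/764))/T(U(-3), -402) = 1/(-973 + 1/(962/764)*(-948)) = -1/948/(-973 + 1/(962*(1/764))) = -1/948/(-973 + 1/(481/382)) = -1/948/(-973 + 382/481) = -1/948/(-467631/481) = -481/467631*(-1/948) = 481/443314188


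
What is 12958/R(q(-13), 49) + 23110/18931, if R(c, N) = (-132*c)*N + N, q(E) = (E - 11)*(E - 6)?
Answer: 67914378592/55834315229 ≈ 1.2164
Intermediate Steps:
q(E) = (-11 + E)*(-6 + E)
R(c, N) = N - 132*N*c (R(c, N) = -132*N*c + N = N - 132*N*c)
12958/R(q(-13), 49) + 23110/18931 = 12958/((49*(1 - 132*(66 + (-13)² - 17*(-13))))) + 23110/18931 = 12958/((49*(1 - 132*(66 + 169 + 221)))) + 23110*(1/18931) = 12958/((49*(1 - 132*456))) + 23110/18931 = 12958/((49*(1 - 60192))) + 23110/18931 = 12958/((49*(-60191))) + 23110/18931 = 12958/(-2949359) + 23110/18931 = 12958*(-1/2949359) + 23110/18931 = -12958/2949359 + 23110/18931 = 67914378592/55834315229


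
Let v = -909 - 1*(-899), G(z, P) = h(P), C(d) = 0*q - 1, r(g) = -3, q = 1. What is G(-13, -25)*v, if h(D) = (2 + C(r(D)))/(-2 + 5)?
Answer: -10/3 ≈ -3.3333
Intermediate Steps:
C(d) = -1 (C(d) = 0*1 - 1 = 0 - 1 = -1)
h(D) = 1/3 (h(D) = (2 - 1)/(-2 + 5) = 1/3)
G(z, P) = 1/3
v = -10 (v = -909 + 899 = -10)
G(-13, -25)*v = (1/3)*(-10) = -10/3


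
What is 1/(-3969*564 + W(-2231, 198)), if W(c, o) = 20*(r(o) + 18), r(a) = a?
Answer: -1/2234196 ≈ -4.4759e-7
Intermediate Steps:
W(c, o) = 360 + 20*o (W(c, o) = 20*(o + 18) = 20*(18 + o) = 360 + 20*o)
1/(-3969*564 + W(-2231, 198)) = 1/(-3969*564 + (360 + 20*198)) = 1/(-2238516 + (360 + 3960)) = 1/(-2238516 + 4320) = 1/(-2234196) = -1/2234196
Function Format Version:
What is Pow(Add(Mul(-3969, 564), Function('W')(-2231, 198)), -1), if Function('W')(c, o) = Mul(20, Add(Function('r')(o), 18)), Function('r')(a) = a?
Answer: Rational(-1, 2234196) ≈ -4.4759e-7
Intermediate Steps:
Function('W')(c, o) = Add(360, Mul(20, o)) (Function('W')(c, o) = Mul(20, Add(o, 18)) = Mul(20, Add(18, o)) = Add(360, Mul(20, o)))
Pow(Add(Mul(-3969, 564), Function('W')(-2231, 198)), -1) = Pow(Add(Mul(-3969, 564), Add(360, Mul(20, 198))), -1) = Pow(Add(-2238516, Add(360, 3960)), -1) = Pow(Add(-2238516, 4320), -1) = Pow(-2234196, -1) = Rational(-1, 2234196)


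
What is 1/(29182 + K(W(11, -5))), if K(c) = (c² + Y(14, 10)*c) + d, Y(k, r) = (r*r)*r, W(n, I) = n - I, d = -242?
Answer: 1/45196 ≈ 2.2126e-5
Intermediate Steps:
Y(k, r) = r³ (Y(k, r) = r²*r = r³)
K(c) = -242 + c² + 1000*c (K(c) = (c² + 10³*c) - 242 = (c² + 1000*c) - 242 = -242 + c² + 1000*c)
1/(29182 + K(W(11, -5))) = 1/(29182 + (-242 + (11 - 1*(-5))² + 1000*(11 - 1*(-5)))) = 1/(29182 + (-242 + (11 + 5)² + 1000*(11 + 5))) = 1/(29182 + (-242 + 16² + 1000*16)) = 1/(29182 + (-242 + 256 + 16000)) = 1/(29182 + 16014) = 1/45196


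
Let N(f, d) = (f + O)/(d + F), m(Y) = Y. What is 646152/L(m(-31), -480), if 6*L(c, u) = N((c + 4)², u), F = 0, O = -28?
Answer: -1860917760/701 ≈ -2.6547e+6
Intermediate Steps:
N(f, d) = (-28 + f)/d (N(f, d) = (f - 28)/(d + 0) = (-28 + f)/d)
L(c, u) = (-28 + (4 + c)²)/(6*u) (L(c, u) = ((-28 + (c + 4)²)/u)/6 = ((-28 + (4 + c)²)/u)/6 = (-28 + (4 + c)²)/(6*u))
646152/L(m(-31), -480) = 646152/(((⅙)*(-28 + (4 - 31)²)/(-480))) = 646152/(((⅙)*(-1/480)*(-28 + (-27)²))) = 646152/(((⅙)*(-1/480)*(-28 + 729))) = 646152/(((⅙)*(-1/480)*701)) = 646152/(-701/2880) = 646152*(-2880/701) = -1860917760/701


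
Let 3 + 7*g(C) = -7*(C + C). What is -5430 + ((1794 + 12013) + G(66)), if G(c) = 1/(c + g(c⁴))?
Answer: 2225315243558/265645845 ≈ 8377.0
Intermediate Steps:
g(C) = -3/7 - 2*C (g(C) = -3/7 + (-7*(C + C))/7 = -3/7 + (-14*C)/7 = -3/7 - 2*C)
G(c) = 1/(-3/7 + c - 2*c⁴) (G(c) = 1/(c + (-3/7 - 2*c⁴)) = 1/(-3/7 + c - 2*c⁴))
-5430 + ((1794 + 12013) + G(66)) = -5430 + ((1794 + 12013) - 7/(3 - 7*66 + 14*66⁴)) = -5430 + (13807 - 7/(3 - 462 + 14*18974736)) = -5430 + (13807 - 7/(3 - 462 + 265646304)) = -5430 + (13807 - 7/265645845) = -5430 + 3667772181908/265645845 = 2225315243558/265645845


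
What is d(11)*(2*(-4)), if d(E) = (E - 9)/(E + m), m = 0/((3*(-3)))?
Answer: -16/11 ≈ -1.4545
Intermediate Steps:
m = 0 (m = 0/(-9) = 0*(-⅑) = 0)
d(E) = (-9 + E)/E (d(E) = (E - 9)/(E + 0) = (-9 + E)/E)
d(11)*(2*(-4)) = ((-9 + 11)/11)*(2*(-4)) = ((1/11)*2)*(-8) = (2/11)*(-8) = -16/11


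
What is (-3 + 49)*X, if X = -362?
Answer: -16652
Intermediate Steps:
(-3 + 49)*X = (-3 + 49)*(-362) = 46*(-362) = -16652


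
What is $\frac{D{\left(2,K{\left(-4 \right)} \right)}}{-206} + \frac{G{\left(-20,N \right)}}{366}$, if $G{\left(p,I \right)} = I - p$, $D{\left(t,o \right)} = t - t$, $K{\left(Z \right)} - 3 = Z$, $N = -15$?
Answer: $\frac{5}{366} \approx 0.013661$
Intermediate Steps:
$K{\left(Z \right)} = 3 + Z$
$D{\left(t,o \right)} = 0$
$\frac{D{\left(2,K{\left(-4 \right)} \right)}}{-206} + \frac{G{\left(-20,N \right)}}{366} = \frac{0}{-206} + \frac{-15 - -20}{366} = 0 \left(- \frac{1}{206}\right) + \left(-15 + 20\right) \frac{1}{366} = 0 + 5 \cdot \frac{1}{366} = 0 + \frac{5}{366} = \frac{5}{366}$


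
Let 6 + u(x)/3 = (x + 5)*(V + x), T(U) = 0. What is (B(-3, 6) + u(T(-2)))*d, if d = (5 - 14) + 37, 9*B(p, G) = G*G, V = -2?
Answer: -1232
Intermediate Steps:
B(p, G) = G²/9 (B(p, G) = (G*G)/9 = G²/9)
u(x) = -18 + 3*(-2 + x)*(5 + x) (u(x) = -18 + 3*((x + 5)*(-2 + x)) = -18 + 3*((5 + x)*(-2 + x)) = -18 + 3*((-2 + x)*(5 + x)) = -18 + 3*(-2 + x)*(5 + x))
d = 28 (d = -9 + 37 = 28)
(B(-3, 6) + u(T(-2)))*d = ((⅑)*6² + (-48 + 3*0² + 9*0))*28 = ((⅑)*36 + (-48 + 3*0 + 0))*28 = (4 + (-48 + 0 + 0))*28 = (4 - 48)*28 = -44*28 = -1232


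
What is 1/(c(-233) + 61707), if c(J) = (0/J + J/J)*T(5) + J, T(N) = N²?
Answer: 1/61499 ≈ 1.6260e-5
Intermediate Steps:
c(J) = 25 + J (c(J) = (0/J + J/J)*5² + J = (0 + 1)*25 + J = 1*25 + J = 25 + J)
1/(c(-233) + 61707) = 1/((25 - 233) + 61707) = 1/(-208 + 61707) = 1/61499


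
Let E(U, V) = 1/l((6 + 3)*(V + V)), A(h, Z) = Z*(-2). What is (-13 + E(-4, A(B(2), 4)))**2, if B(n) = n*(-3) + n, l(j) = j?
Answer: 3508129/20736 ≈ 169.18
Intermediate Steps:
B(n) = -2*n (B(n) = -3*n + n = -2*n)
A(h, Z) = -2*Z
E(U, V) = 1/(18*V) (E(U, V) = 1/((6 + 3)*(V + V)) = 1/(9*(2*V)) = 1/(18*V))
(-13 + E(-4, A(B(2), 4)))**2 = (-13 + 1/(18*((-2*4))))**2 = (-13 + (1/18)/(-8))**2 = (-13 + (1/18)*(-1/8))**2 = (-13 - 1/144)**2 = (-1873/144)**2 = 3508129/20736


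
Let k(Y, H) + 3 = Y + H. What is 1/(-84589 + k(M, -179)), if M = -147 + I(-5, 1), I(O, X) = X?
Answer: -1/84917 ≈ -1.1776e-5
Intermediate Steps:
M = -146 (M = -147 + 1 = -146)
k(Y, H) = -3 + H + Y (k(Y, H) = -3 + (Y + H) = -3 + (H + Y) = -3 + H + Y)
1/(-84589 + k(M, -179)) = 1/(-84589 + (-3 - 179 - 146)) = 1/(-84589 - 328) = 1/(-84917) = -1/84917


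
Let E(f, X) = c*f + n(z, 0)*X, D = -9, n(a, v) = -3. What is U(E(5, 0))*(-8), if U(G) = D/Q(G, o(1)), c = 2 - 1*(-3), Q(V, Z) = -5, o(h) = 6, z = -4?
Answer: -72/5 ≈ -14.400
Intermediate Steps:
c = 5 (c = 2 + 3 = 5)
E(f, X) = -3*X + 5*f (E(f, X) = 5*f - 3*X = -3*X + 5*f)
U(G) = 9/5 (U(G) = -9/(-5) = -9*(-1/5) = 9/5)
U(E(5, 0))*(-8) = (9/5)*(-8) = -72/5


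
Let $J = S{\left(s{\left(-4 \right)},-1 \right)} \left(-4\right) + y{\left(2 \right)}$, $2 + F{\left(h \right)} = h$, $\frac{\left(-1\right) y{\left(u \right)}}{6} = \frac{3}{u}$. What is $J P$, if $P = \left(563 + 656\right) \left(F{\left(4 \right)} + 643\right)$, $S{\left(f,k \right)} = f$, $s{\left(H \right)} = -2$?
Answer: $-786255$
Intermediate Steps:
$y{\left(u \right)} = - \frac{18}{u}$ ($y{\left(u \right)} = - 6 \frac{3}{u} = - \frac{18}{u}$)
$F{\left(h \right)} = -2 + h$
$J = -1$ ($J = \left(-2\right) \left(-4\right) - \frac{18}{2} = 8 - 9 = -1$)
$P = 786255$ ($P = \left(563 + 656\right) \left(\left(-2 + 4\right) + 643\right) = 1219 \left(2 + 643\right) = 1219 \cdot 645 = 786255$)
$J P = \left(-1\right) 786255 = -786255$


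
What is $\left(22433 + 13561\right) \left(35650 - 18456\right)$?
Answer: $618880836$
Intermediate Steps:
$\left(22433 + 13561\right) \left(35650 - 18456\right) = 35994 \cdot 17194 = 618880836$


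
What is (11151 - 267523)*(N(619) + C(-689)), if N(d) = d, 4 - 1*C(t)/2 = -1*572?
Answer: -454034812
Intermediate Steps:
C(t) = 1152 (C(t) = 8 - (-2)*572 = 8 - 2*(-572) = 8 + 1144 = 1152)
(11151 - 267523)*(N(619) + C(-689)) = (11151 - 267523)*(619 + 1152) = -256372*1771 = -454034812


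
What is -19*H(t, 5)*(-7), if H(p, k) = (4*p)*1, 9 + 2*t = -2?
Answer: -2926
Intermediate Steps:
t = -11/2 (t = -9/2 + (½)*(-2) = -9/2 - 1 = -11/2 ≈ -5.5000)
H(p, k) = 4*p
-19*H(t, 5)*(-7) = -76*(-11)/2*(-7) = -19*(-22)*(-7) = 418*(-7) = -2926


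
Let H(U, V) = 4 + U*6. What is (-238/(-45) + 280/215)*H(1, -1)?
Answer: 25508/387 ≈ 65.912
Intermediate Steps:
H(U, V) = 4 + 6*U
(-238/(-45) + 280/215)*H(1, -1) = (-238/(-45) + 280/215)*(4 + 6*1) = (-238*(-1/45) + 280*(1/215))*(4 + 6) = (238/45 + 56/43)*10 = (12754/1935)*10 = 25508/387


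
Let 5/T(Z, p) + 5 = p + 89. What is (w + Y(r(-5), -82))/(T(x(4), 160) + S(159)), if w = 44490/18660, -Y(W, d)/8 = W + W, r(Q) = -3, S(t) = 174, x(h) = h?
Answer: 3823358/13205371 ≈ 0.28953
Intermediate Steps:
T(Z, p) = 5/(84 + p) (T(Z, p) = 5/(-5 + (p + 89)) = 5/(-5 + (89 + p)) = 5/(84 + p))
Y(W, d) = -16*W (Y(W, d) = -8*(W + W) = -16*W)
w = 1483/622 (w = 44490*(1/18660) = 1483/622 ≈ 2.3842)
(w + Y(r(-5), -82))/(T(x(4), 160) + S(159)) = (1483/622 - 16*(-3))/(5/(84 + 160) + 174) = (1483/622 + 48)/(5/244 + 174) = 31339/(622*(5*(1/244) + 174)) = 31339/(622*(5/244 + 174)) = 31339/(622*(42461/244)) = (31339/622)*(244/42461) = 3823358/13205371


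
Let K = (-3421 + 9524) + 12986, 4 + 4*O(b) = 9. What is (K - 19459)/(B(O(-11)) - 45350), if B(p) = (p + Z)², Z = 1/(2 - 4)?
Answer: 5920/725591 ≈ 0.0081589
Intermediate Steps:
O(b) = 5/4 (O(b) = -1 + (¼)*9 = -1 + 9/4 = 5/4)
Z = -½ (Z = 1/(-2) = -½ ≈ -0.50000)
B(p) = (-½ + p)² (B(p) = (p - ½)² = (-½ + p)²)
K = 19089 (K = 6103 + 12986 = 19089)
(K - 19459)/(B(O(-11)) - 45350) = (19089 - 19459)/((-1 + 2*(5/4))²/4 - 45350) = -370/((-1 + 5/2)²/4 - 45350) = -370/((3/2)²/4 - 45350) = -370/((¼)*(9/4) - 45350) = -370/(9/16 - 45350) = -370/(-725591/16) = -370*(-16/725591) = 5920/725591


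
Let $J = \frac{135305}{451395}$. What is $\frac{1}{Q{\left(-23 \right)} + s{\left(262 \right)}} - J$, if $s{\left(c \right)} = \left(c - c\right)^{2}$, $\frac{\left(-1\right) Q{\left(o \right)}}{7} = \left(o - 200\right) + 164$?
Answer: $- \frac{1583702}{5326461} \approx -0.29733$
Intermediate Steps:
$Q{\left(o \right)} = 252 - 7 o$ ($Q{\left(o \right)} = - 7 \left(\left(o - 200\right) + 164\right) = - 7 \left(\left(-200 + o\right) + 164\right) = - 7 \left(-36 + o\right) = 252 - 7 o$)
$J = \frac{27061}{90279}$ ($J = 135305 \cdot \frac{1}{451395} = \frac{27061}{90279} \approx 0.29975$)
$s{\left(c \right)} = 0$ ($s{\left(c \right)} = 0^{2} = 0$)
$\frac{1}{Q{\left(-23 \right)} + s{\left(262 \right)}} - J = \frac{1}{\left(252 - -161\right) + 0} - \frac{27061}{90279} = \frac{1}{\left(252 + 161\right) + 0} - \frac{27061}{90279} = \frac{1}{413 + 0} - \frac{27061}{90279} = \frac{1}{413} - \frac{27061}{90279} = - \frac{1583702}{5326461}$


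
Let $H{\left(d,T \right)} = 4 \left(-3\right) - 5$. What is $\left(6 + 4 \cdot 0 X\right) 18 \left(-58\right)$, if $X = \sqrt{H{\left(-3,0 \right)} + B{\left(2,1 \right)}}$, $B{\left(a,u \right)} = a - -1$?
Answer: $-6264$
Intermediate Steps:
$H{\left(d,T \right)} = -17$ ($H{\left(d,T \right)} = -12 - 5 = -17$)
$B{\left(a,u \right)} = 1 + a$ ($B{\left(a,u \right)} = a + 1 = 1 + a$)
$X = i \sqrt{14}$ ($X = \sqrt{-17 + \left(1 + 2\right)} = \sqrt{-17 + 3} = \sqrt{-14} = i \sqrt{14} \approx 3.7417 i$)
$\left(6 + 4 \cdot 0 X\right) 18 \left(-58\right) = \left(6 + 4 \cdot 0 i \sqrt{14}\right) 18 \left(-58\right) = \left(6 + 0 i \sqrt{14}\right) 18 \left(-58\right) = \left(6 + 0\right) 18 \left(-58\right) = 6 \cdot 18 \left(-58\right) = 108 \left(-58\right) = -6264$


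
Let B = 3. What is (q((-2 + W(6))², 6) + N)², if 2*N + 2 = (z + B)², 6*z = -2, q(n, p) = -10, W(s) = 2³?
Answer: 4489/81 ≈ 55.420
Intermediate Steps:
W(s) = 8
z = -⅓ (z = (⅙)*(-2) = -⅓ ≈ -0.33333)
N = 23/9 (N = -1 + (-⅓ + 3)²/2 = -1 + (8/3)²/2 = -1 + (½)*(64/9) = -1 + 32/9 = 23/9 ≈ 2.5556)
(q((-2 + W(6))², 6) + N)² = (-10 + 23/9)² = (-67/9)² = 4489/81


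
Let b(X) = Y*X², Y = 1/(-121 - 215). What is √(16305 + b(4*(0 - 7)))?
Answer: 2*√36681/3 ≈ 127.68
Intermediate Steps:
Y = -1/336 (Y = 1/(-336) = -1/336 ≈ -0.0029762)
b(X) = -X²/336
√(16305 + b(4*(0 - 7))) = √(16305 - 16*(0 - 7)²/336) = √(16305 - (4*(-7))²/336) = √(16305 - 1/336*(-28)²) = √(16305 - 1/336*784) = √(16305 - 7/3) = √(48908/3) = 2*√36681/3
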